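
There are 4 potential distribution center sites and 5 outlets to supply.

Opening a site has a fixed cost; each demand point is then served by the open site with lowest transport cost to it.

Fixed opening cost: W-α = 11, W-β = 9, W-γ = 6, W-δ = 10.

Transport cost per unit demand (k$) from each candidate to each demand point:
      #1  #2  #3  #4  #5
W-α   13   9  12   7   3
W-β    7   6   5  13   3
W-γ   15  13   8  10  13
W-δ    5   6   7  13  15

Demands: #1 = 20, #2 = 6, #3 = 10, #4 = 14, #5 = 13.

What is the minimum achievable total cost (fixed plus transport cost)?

Open {W-α, W-β, W-δ}: assign each demand point to its cheapest open site.
  #1→W-δ 20×5=100, #2→W-β 6×6=36, #3→W-β 10×5=50, #4→W-α 14×7=98, #5→W-α 13×3=39
  transport cost 323, fixed 30 → total 353.
Compare {W-α, W-β, W-γ, W-δ}: transport cost 323 + fixed 36 = 359.
Compare {W-α, W-δ}: transport cost 343 + fixed 21 = 364.
Compare {W-α, W-γ, W-δ}: transport cost 343 + fixed 27 = 370.
All other subsets cost ≥ 359. Minimum total cost: 353.

353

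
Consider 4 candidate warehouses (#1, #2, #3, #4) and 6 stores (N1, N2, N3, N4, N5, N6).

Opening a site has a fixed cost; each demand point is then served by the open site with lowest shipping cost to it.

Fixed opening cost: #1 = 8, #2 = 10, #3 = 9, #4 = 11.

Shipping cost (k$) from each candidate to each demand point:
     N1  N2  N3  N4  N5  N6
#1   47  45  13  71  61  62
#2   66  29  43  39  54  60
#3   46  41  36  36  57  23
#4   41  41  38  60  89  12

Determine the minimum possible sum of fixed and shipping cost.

217

Open {#1, #2, #4}: assign each demand point to its cheapest open site.
  N1→#4 41, N2→#2 29, N3→#1 13, N4→#2 39, N5→#2 54, N6→#4 12
  shipping cost 188, fixed 29 → total 217.
Compare {#1, #2, #3, #4}: shipping cost 185 + fixed 38 = 223.
Compare {#1, #2, #3}: shipping cost 201 + fixed 27 = 228.
Compare {#1, #3, #4}: shipping cost 200 + fixed 28 = 228.
All other subsets cost ≥ 223. Minimum total cost: 217.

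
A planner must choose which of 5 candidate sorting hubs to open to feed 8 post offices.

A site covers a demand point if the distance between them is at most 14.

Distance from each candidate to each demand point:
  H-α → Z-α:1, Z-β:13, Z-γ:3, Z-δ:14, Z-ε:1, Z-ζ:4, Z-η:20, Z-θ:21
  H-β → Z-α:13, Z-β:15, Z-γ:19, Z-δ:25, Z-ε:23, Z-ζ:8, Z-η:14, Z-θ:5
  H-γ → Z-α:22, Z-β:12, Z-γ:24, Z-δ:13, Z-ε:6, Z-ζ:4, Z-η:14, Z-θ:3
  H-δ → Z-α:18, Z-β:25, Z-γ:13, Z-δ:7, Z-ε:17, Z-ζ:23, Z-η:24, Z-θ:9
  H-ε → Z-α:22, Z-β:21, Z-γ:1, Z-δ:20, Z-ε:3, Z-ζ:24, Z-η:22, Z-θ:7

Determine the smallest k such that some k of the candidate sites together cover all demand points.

Coverage sets (demand points within 14 of each site):
  H-α: {Z-α, Z-β, Z-γ, Z-δ, Z-ε, Z-ζ}
  H-β: {Z-α, Z-ζ, Z-η, Z-θ}
  H-γ: {Z-β, Z-δ, Z-ε, Z-ζ, Z-η, Z-θ}
  H-δ: {Z-γ, Z-δ, Z-θ}
  H-ε: {Z-γ, Z-ε, Z-θ}
No single site covers all 8 demand points.
But {H-α, H-β} covers everything, so the minimum is 2.

2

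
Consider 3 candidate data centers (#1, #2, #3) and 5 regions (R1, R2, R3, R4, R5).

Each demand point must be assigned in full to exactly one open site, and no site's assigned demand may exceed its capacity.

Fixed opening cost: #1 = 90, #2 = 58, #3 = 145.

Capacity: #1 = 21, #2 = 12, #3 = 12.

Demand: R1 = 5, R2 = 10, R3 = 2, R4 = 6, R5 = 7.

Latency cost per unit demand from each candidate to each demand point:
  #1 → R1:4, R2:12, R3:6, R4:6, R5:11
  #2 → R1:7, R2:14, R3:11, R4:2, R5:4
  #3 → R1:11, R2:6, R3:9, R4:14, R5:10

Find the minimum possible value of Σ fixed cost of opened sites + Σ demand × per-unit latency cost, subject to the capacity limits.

Open {#1, #2}; cheapest assignment that respects the capacities:
  #1 (cap 21, load 21): R1, R2, R4 — cost 5×4 + 10×12 + 6×6 = 176
  #2 (cap 12, load 9): R3, R5 — cost 2×11 + 7×4 = 50
  Shipping 226, fixed 148 → total 374.
  Any other capacity-feasible assignment to {#1, #2} ships for at least 226.
Compare {#1, #3}: its best feasible assignment gives total 440.
Compare {#1, #2, #3}: its best feasible assignment gives total 449.
Every other set of open sites that can feasibly serve all demand totals ≥ 440 even under its best assignment. Minimum: 374.

374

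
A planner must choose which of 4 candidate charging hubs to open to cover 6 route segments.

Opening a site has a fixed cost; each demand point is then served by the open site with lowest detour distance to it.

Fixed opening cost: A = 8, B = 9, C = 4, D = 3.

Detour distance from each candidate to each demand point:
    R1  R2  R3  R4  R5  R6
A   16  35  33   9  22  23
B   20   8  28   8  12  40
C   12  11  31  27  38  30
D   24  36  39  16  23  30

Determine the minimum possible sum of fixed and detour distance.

111

Open {B, C}: assign each demand point to its cheapest open site.
  R1→C 12, R2→B 8, R3→B 28, R4→B 8, R5→B 12, R6→C 30
  detour distance 98, fixed 13 → total 111.
Compare {A, B}: detour distance 95 + fixed 17 = 112.
Compare {A, B, C}: detour distance 91 + fixed 21 = 112.
Compare {B, C, D}: detour distance 98 + fixed 16 = 114.
All other subsets cost ≥ 112. Minimum total cost: 111.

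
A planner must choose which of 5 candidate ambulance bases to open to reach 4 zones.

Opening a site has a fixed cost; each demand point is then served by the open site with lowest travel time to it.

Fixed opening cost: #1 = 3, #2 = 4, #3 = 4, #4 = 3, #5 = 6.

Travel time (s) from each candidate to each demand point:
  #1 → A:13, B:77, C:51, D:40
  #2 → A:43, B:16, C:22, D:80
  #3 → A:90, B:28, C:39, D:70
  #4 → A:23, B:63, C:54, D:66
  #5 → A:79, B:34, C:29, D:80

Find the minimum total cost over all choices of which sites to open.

Open {#1, #2}: assign each demand point to its cheapest open site.
  A→#1 13, B→#2 16, C→#2 22, D→#1 40
  travel time 91, fixed 7 → total 98.
Compare {#1, #2, #4}: travel time 91 + fixed 10 = 101.
Compare {#1, #2, #3}: travel time 91 + fixed 11 = 102.
Compare {#1, #2, #5}: travel time 91 + fixed 13 = 104.
All other subsets cost ≥ 101. Minimum total cost: 98.

98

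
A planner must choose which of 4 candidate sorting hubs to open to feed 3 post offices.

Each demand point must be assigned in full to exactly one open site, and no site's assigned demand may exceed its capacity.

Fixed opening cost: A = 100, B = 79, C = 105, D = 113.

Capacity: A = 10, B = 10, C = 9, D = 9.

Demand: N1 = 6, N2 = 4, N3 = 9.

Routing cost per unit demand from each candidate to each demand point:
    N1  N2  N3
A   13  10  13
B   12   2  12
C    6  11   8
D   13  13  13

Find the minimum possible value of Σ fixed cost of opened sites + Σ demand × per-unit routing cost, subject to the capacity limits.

Open {B, C}; cheapest assignment that respects the capacities:
  B (cap 10, load 10): N1, N2 — cost 6×12 + 4×2 = 80
  C (cap 9, load 9): N3 — cost 9×8 = 72
  Shipping 152, fixed 184 → total 336.
  Any other capacity-feasible assignment to {B, C} ships for at least 152.
Compare {A, B}: its best feasible assignment gives total 376.
Compare {B, D}: its best feasible assignment gives total 389.
Every other set of open sites that can feasibly serve all demand totals ≥ 376 even under its best assignment. Minimum: 336.

336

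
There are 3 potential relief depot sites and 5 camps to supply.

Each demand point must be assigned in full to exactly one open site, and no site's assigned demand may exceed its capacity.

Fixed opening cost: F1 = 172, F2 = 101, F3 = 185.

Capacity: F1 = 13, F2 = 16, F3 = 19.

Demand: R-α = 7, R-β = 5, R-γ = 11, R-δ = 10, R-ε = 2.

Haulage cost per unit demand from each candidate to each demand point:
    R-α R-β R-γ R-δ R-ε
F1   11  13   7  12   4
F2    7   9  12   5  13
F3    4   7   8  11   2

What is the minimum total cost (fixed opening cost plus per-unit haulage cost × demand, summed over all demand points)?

605

Open {F2, F3}; cheapest assignment that respects the capacities:
  F2 (cap 16, load 16): R-β, R-γ — cost 5×9 + 11×12 = 177
  F3 (cap 19, load 19): R-α, R-δ, R-ε — cost 7×4 + 10×11 + 2×2 = 142
  Shipping 319, fixed 286 → total 605.
  Any other capacity-feasible assignment to {F2, F3} ships for at least 319.
Compare {F1, F2, F3}: its best feasible assignment gives total 652.
Every other set of open sites that can feasibly serve all demand totals ≥ 652 even under its best assignment. Minimum: 605.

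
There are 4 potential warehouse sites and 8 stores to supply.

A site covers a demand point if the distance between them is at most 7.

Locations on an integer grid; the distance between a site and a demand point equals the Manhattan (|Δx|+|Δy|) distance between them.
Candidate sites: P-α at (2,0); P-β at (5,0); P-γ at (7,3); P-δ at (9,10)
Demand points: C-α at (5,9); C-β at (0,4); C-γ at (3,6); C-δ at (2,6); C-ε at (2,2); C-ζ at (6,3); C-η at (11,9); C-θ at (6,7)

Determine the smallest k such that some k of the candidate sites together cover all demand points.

2

Coverage sets (demand points within 7 of each site):
  P-α: {C-β, C-γ, C-δ, C-ε, C-ζ}
  P-β: {C-ε, C-ζ}
  P-γ: {C-γ, C-ε, C-ζ, C-θ}
  P-δ: {C-α, C-η, C-θ}
No single site covers all 8 demand points.
But {P-α, P-δ} covers everything, so the minimum is 2.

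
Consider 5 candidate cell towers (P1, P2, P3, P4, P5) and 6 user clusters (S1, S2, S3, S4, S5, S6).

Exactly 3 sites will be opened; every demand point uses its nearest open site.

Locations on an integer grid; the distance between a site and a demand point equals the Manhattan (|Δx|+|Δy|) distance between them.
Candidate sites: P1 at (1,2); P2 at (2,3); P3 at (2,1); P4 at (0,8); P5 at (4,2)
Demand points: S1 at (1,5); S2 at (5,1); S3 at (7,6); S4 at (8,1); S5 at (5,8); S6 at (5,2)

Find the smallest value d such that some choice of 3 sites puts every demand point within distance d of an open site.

7

Open {P1, P2, P5}.
  Farthest demand point is S3 at distance 7 (to P5); all others are ≤ 7.
With {P1, P3, P5} the worst case is 7.
With {P1, P4, P5} the worst case is 7.
No size-3 selection achieves below 7.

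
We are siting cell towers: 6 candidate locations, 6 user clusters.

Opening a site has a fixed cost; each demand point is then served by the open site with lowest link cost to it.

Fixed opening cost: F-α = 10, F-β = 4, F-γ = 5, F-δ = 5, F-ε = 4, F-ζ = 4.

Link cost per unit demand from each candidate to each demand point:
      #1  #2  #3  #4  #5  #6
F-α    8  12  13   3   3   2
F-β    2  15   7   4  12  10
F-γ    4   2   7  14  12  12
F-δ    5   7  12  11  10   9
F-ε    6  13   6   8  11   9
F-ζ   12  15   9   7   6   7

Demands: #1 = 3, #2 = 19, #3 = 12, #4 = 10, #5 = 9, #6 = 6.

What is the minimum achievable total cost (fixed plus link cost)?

208

Open {F-α, F-β, F-γ, F-ε}: assign each demand point to its cheapest open site.
  #1→F-β 3×2=6, #2→F-γ 19×2=38, #3→F-ε 12×6=72, #4→F-α 10×3=30, #5→F-α 9×3=27, #6→F-α 6×2=12
  link cost 185, fixed 23 → total 208.
Compare {F-α, F-γ, F-ε}: link cost 191 + fixed 19 = 210.
Compare {F-α, F-β, F-γ, F-ε, F-ζ}: link cost 185 + fixed 27 = 212.
Compare {F-α, F-β, F-γ, F-δ, F-ε}: link cost 185 + fixed 28 = 213.
All other subsets cost ≥ 210. Minimum total cost: 208.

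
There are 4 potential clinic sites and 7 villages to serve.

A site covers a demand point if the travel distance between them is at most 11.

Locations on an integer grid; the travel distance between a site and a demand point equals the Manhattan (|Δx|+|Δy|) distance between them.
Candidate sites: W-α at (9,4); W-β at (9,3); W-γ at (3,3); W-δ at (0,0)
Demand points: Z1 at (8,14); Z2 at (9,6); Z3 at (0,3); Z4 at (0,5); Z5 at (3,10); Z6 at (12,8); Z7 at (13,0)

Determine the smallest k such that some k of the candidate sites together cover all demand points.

2

Coverage sets (demand points within 11 of each site):
  W-α: {Z1, Z2, Z3, Z4, Z6, Z7}
  W-β: {Z2, Z3, Z4, Z6, Z7}
  W-γ: {Z2, Z3, Z4, Z5}
  W-δ: {Z3, Z4}
No single site covers all 7 demand points.
But {W-α, W-γ} covers everything, so the minimum is 2.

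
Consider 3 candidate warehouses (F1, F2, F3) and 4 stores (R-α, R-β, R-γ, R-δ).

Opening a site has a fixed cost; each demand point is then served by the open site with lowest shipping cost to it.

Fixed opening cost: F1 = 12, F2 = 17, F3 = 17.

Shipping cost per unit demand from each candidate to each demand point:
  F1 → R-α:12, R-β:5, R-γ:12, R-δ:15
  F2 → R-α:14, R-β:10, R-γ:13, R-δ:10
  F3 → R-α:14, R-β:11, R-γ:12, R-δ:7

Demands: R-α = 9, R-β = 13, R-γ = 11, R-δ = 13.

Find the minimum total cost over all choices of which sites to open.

425

Open {F1, F3}: assign each demand point to its cheapest open site.
  R-α→F1 9×12=108, R-β→F1 13×5=65, R-γ→F1 11×12=132, R-δ→F3 13×7=91
  shipping cost 396, fixed 29 → total 425.
Compare {F1, F2, F3}: shipping cost 396 + fixed 46 = 442.
Compare {F1, F2}: shipping cost 435 + fixed 29 = 464.
Compare {F3}: shipping cost 492 + fixed 17 = 509.
All other subsets cost ≥ 442. Minimum total cost: 425.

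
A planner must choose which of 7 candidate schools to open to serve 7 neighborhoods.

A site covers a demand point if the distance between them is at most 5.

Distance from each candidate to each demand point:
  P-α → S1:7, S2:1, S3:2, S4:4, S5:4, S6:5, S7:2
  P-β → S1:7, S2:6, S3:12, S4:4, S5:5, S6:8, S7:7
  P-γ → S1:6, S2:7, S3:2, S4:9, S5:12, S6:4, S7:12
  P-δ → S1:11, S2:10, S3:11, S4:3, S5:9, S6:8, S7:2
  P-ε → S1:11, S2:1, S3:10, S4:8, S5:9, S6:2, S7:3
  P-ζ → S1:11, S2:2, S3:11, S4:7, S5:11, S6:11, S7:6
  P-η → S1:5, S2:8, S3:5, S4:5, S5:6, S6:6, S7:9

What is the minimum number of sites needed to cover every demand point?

Coverage sets (demand points within 5 of each site):
  P-α: {S2, S3, S4, S5, S6, S7}
  P-β: {S4, S5}
  P-γ: {S3, S6}
  P-δ: {S4, S7}
  P-ε: {S2, S6, S7}
  P-ζ: {S2}
  P-η: {S1, S3, S4}
No single site covers all 7 demand points.
But {P-α, P-η} covers everything, so the minimum is 2.

2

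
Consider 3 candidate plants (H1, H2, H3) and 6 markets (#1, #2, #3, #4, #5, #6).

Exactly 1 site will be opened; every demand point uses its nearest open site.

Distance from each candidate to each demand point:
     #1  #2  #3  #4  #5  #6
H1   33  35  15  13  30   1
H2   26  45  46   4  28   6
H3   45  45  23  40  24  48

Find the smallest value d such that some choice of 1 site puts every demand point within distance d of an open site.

Open {H1}.
  Farthest demand point is #2 at distance 35 (to H1); all others are ≤ 35.
With {H2} the worst case is 46.
With {H3} the worst case is 48.
No size-1 selection achieves below 35.

35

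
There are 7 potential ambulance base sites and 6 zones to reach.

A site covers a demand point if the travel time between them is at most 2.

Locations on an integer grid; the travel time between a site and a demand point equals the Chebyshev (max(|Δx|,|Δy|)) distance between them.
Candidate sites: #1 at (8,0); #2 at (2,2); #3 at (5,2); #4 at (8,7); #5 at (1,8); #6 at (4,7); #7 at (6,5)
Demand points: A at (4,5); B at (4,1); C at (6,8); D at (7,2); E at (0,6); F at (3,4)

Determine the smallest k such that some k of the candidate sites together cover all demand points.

Coverage sets (demand points within 2 of each site):
  #1: {D}
  #2: {B, F}
  #3: {B, D, F}
  #4: {C}
  #5: {E}
  #6: {A, C}
  #7: {A}
No 2 sites suffice: every size-2 union leaves at least one demand point uncovered.
But {#3, #5, #6} covers everything, so the minimum is 3.

3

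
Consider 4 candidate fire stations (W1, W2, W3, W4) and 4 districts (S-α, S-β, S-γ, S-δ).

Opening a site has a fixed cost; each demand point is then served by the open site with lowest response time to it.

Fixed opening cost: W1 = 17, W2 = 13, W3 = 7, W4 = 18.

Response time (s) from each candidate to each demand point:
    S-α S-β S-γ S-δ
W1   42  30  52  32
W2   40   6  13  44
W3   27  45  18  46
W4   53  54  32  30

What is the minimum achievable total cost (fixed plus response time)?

Open {W2, W3}: assign each demand point to its cheapest open site.
  S-α→W3 27, S-β→W2 6, S-γ→W2 13, S-δ→W2 44
  response time 90, fixed 20 → total 110.
Compare {W2, W3, W4}: response time 76 + fixed 38 = 114.
Compare {W1, W2, W3}: response time 78 + fixed 37 = 115.
Compare {W2}: response time 103 + fixed 13 = 116.
All other subsets cost ≥ 114. Minimum total cost: 110.

110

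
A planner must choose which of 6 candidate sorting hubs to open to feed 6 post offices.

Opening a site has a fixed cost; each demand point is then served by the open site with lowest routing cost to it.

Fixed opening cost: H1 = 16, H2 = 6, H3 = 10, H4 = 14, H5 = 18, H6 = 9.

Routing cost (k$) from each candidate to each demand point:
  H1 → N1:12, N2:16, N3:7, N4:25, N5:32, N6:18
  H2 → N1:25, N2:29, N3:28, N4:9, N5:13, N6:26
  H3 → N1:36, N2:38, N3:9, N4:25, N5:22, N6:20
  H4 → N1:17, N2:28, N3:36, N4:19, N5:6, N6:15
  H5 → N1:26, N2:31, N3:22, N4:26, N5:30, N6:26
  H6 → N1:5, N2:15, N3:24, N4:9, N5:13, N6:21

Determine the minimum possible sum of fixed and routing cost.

Open {H3, H6}: assign each demand point to its cheapest open site.
  N1→H6 5, N2→H6 15, N3→H3 9, N4→H6 9, N5→H6 13, N6→H3 20
  routing cost 71, fixed 19 → total 90.
Compare {H1, H6}: routing cost 67 + fixed 25 = 92.
Compare {H3, H4, H6}: routing cost 59 + fixed 33 = 92.
Compare {H6}: routing cost 87 + fixed 9 = 96.
All other subsets cost ≥ 92. Minimum total cost: 90.

90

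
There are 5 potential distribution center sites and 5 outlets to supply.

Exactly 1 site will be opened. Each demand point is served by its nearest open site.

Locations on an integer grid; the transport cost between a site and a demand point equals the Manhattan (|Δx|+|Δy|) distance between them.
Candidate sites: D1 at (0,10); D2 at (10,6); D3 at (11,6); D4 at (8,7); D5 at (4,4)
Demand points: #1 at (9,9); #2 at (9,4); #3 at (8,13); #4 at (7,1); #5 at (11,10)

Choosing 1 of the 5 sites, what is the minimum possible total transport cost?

Open {D4}.
  #1→D4 3, #2→D4 4, #3→D4 6, #4→D4 7, #5→D4 6  ⇒ total 26.
Compare {D2}: total 29.
Compare {D3}: total 32.
No size-1 selection does better; minimum is 26.

26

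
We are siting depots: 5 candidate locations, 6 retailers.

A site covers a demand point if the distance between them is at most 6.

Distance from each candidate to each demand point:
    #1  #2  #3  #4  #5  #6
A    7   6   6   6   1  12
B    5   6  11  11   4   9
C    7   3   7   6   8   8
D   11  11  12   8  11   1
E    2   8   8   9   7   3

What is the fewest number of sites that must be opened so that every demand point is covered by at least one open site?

2

Coverage sets (demand points within 6 of each site):
  A: {#2, #3, #4, #5}
  B: {#1, #2, #5}
  C: {#2, #4}
  D: {#6}
  E: {#1, #6}
No single site covers all 6 demand points.
But {A, E} covers everything, so the minimum is 2.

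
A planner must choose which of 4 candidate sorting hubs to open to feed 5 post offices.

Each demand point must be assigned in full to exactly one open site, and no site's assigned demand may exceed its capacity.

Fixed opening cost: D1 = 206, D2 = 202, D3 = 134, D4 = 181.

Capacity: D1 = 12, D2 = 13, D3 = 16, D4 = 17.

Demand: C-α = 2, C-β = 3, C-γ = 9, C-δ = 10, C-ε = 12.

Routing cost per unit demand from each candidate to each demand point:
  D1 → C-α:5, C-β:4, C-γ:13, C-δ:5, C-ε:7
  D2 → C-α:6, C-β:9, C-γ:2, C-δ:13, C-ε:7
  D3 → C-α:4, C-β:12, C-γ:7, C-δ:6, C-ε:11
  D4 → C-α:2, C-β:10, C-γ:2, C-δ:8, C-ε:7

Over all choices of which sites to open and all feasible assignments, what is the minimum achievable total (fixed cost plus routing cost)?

710

Open {D2, D3, D4}; cheapest assignment that respects the capacities:
  D2 (cap 13, load 12): C-β, C-γ — cost 3×9 + 9×2 = 45
  D3 (cap 16, load 10): C-δ — cost 10×6 = 60
  D4 (cap 17, load 14): C-α, C-ε — cost 2×2 + 12×7 = 88
  Shipping 193, fixed 517 → total 710.
  Any other capacity-feasible assignment to {D2, D3, D4} ships for at least 193.
Compare {D1, D3, D4}: its best feasible assignment gives total 717.
Compare {D1, D2, D3}: its best feasible assignment gives total 739.
Every other set of open sites that can feasibly serve all demand totals ≥ 717 even under its best assignment. Minimum: 710.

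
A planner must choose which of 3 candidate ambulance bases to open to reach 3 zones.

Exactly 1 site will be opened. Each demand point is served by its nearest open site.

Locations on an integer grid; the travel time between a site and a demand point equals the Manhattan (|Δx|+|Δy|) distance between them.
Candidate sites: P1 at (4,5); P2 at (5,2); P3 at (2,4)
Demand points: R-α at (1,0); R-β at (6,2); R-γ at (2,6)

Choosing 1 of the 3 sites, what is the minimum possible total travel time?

13

Open {P3}.
  R-α→P3 5, R-β→P3 6, R-γ→P3 2  ⇒ total 13.
Compare {P2}: total 14.
Compare {P1}: total 16.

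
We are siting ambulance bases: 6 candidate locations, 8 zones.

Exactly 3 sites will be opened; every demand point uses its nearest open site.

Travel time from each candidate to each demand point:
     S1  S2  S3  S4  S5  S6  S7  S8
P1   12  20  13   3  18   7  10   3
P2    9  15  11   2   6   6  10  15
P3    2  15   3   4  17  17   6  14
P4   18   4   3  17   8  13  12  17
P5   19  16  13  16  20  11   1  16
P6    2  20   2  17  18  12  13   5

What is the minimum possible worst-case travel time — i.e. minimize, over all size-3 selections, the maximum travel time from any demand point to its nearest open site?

Open {P1, P3, P4}.
  Farthest demand point is S5 at travel time 8 (to P4); all others are ≤ 8.
With {P1, P2, P4} the worst case is 10.
With {P1, P4, P6} the worst case is 10.
No size-3 selection achieves below 8.

8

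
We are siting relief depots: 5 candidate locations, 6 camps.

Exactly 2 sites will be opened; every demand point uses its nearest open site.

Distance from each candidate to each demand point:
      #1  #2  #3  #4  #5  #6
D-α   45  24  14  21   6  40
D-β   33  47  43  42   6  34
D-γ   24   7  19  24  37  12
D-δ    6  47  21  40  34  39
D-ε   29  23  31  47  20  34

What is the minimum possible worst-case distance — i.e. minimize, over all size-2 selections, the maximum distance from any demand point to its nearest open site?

Open {D-α, D-γ}.
  Farthest demand point is #1 at distance 24 (to D-γ); all others are ≤ 24.
With {D-β, D-γ} the worst case is 24.
With {D-γ, D-ε} the worst case is 24.
No size-2 selection achieves below 24.

24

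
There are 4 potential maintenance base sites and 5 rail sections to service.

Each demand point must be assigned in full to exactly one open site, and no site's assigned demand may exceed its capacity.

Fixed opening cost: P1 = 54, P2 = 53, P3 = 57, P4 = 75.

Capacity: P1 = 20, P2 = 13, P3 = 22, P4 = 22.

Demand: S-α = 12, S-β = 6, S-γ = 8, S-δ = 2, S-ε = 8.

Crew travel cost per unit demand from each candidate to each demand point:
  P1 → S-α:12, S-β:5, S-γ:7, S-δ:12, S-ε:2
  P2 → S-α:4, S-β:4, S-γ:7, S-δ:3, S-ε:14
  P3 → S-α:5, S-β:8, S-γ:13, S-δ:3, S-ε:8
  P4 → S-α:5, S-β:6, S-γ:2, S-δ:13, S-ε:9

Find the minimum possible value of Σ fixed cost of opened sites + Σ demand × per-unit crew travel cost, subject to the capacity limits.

Open {P1, P4}; cheapest assignment that respects the capacities:
  P1 (cap 20, load 16): S-β, S-δ, S-ε — cost 6×5 + 2×12 + 8×2 = 70
  P4 (cap 22, load 20): S-α, S-γ — cost 12×5 + 8×2 = 76
  Shipping 146, fixed 129 → total 275.
  Any other capacity-feasible assignment to {P1, P4} ships for at least 146.
Compare {P1, P3}: its best feasible assignment gives total 297.
Compare {P1, P2, P4}: its best feasible assignment gives total 304.
Every other set of open sites that can feasibly serve all demand totals ≥ 297 even under its best assignment. Minimum: 275.

275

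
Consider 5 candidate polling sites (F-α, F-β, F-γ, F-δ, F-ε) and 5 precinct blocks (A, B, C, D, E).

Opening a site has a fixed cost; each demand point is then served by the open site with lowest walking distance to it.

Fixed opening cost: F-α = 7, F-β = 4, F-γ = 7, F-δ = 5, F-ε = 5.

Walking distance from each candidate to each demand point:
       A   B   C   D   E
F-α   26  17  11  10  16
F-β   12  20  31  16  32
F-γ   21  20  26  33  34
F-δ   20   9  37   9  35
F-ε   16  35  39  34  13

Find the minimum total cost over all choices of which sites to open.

Open {F-α, F-β, F-δ}: assign each demand point to its cheapest open site.
  A→F-β 12, B→F-δ 9, C→F-α 11, D→F-δ 9, E→F-α 16
  walking distance 57, fixed 16 → total 73.
Compare {F-α, F-δ, F-ε}: walking distance 58 + fixed 17 = 75.
Compare {F-α, F-β, F-δ, F-ε}: walking distance 54 + fixed 21 = 75.
Compare {F-α, F-β}: walking distance 66 + fixed 11 = 77.
All other subsets cost ≥ 75. Minimum total cost: 73.

73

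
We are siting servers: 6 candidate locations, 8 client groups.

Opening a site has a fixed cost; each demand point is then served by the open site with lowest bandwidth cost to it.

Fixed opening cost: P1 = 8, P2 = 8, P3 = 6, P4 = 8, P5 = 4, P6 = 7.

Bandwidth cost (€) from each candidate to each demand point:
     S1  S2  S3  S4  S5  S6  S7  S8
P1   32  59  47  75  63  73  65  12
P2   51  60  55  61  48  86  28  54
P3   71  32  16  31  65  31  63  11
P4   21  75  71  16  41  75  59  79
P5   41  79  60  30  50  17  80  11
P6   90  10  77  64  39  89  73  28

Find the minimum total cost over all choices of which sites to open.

191

Open {P2, P3, P4, P5, P6}: assign each demand point to its cheapest open site.
  S1→P4 21, S2→P6 10, S3→P3 16, S4→P4 16, S5→P6 39, S6→P5 17, S7→P2 28, S8→P3 11
  bandwidth cost 158, fixed 33 → total 191.
Compare {P1, P2, P3, P4, P5, P6}: bandwidth cost 158 + fixed 41 = 199.
Compare {P2, P3, P4, P6}: bandwidth cost 172 + fixed 29 = 201.
Compare {P2, P3, P4, P5}: bandwidth cost 182 + fixed 26 = 208.
All other subsets cost ≥ 199. Minimum total cost: 191.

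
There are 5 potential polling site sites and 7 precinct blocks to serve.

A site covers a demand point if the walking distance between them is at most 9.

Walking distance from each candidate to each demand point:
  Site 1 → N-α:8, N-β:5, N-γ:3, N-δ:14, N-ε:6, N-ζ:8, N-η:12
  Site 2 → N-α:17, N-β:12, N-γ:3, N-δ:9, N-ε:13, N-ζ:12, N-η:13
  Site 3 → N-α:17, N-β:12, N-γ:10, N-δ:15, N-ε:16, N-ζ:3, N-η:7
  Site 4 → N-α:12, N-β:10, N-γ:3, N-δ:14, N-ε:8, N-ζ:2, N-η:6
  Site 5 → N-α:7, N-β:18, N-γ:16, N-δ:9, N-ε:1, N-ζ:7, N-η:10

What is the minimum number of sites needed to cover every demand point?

3

Coverage sets (demand points within 9 of each site):
  Site 1: {N-α, N-β, N-γ, N-ε, N-ζ}
  Site 2: {N-γ, N-δ}
  Site 3: {N-ζ, N-η}
  Site 4: {N-γ, N-ε, N-ζ, N-η}
  Site 5: {N-α, N-δ, N-ε, N-ζ}
No 2 sites suffice: every size-2 union leaves at least one demand point uncovered.
But {Site 1, Site 2, Site 3} covers everything, so the minimum is 3.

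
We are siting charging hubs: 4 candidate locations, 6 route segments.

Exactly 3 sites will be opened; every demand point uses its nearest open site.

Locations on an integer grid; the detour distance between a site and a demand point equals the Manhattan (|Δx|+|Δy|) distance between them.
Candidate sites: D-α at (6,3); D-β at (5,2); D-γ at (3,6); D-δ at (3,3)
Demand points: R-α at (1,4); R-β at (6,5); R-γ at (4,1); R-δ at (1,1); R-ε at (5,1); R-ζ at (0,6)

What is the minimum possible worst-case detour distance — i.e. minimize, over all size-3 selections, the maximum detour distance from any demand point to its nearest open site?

Open {D-α, D-γ, D-δ}.
  Farthest demand point is R-δ at detour distance 4 (to D-δ); all others are ≤ 4.
With {D-β, D-γ, D-δ} the worst case is 4.
With {D-α, D-β, D-γ} the worst case is 5.
No size-3 selection achieves below 4.

4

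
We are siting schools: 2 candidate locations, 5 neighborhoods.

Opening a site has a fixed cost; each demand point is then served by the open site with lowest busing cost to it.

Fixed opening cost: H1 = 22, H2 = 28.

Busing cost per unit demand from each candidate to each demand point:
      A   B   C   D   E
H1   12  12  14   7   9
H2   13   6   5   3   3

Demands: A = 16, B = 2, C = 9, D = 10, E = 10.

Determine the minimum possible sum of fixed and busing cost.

Open {H2}: assign each demand point to its cheapest open site.
  A→H2 16×13=208, B→H2 2×6=12, C→H2 9×5=45, D→H2 10×3=30, E→H2 10×3=30
  busing cost 325, fixed 28 → total 353.
Compare {H1, H2}: busing cost 309 + fixed 50 = 359.
Compare {H1}: busing cost 502 + fixed 22 = 524.

353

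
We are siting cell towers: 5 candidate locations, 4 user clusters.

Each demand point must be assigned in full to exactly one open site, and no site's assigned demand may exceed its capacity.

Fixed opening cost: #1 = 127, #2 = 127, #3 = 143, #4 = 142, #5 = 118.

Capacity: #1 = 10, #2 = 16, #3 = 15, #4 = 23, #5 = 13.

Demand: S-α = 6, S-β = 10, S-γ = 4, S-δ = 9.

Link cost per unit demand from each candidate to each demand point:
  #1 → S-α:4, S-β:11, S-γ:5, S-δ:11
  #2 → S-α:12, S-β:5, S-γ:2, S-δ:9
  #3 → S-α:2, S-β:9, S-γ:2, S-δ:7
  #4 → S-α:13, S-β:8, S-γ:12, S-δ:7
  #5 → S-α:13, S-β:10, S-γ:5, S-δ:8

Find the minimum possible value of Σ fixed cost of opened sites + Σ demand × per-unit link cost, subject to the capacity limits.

403

Open {#2, #3}; cheapest assignment that respects the capacities:
  #2 (cap 16, load 14): S-β, S-γ — cost 10×5 + 4×2 = 58
  #3 (cap 15, load 15): S-α, S-δ — cost 6×2 + 9×7 = 75
  Shipping 133, fixed 270 → total 403.
  Any other capacity-feasible assignment to {#2, #3} ships for at least 133.
Compare {#3, #4}: its best feasible assignment gives total 448.
Compare {#1, #4}: its best feasible assignment gives total 456.
Every other set of open sites that can feasibly serve all demand totals ≥ 448 even under its best assignment. Minimum: 403.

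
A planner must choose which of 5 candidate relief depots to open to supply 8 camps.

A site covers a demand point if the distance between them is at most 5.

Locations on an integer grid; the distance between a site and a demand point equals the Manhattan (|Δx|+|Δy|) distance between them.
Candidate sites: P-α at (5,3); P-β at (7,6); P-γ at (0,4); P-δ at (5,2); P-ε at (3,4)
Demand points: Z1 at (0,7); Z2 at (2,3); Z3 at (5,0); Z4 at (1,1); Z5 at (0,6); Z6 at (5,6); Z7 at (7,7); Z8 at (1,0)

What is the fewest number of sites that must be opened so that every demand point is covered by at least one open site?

3

Coverage sets (demand points within 5 of each site):
  P-α: {Z2, Z3, Z6}
  P-β: {Z6, Z7}
  P-γ: {Z1, Z2, Z4, Z5, Z8}
  P-δ: {Z2, Z3, Z4, Z6}
  P-ε: {Z2, Z4, Z5, Z6}
No 2 sites suffice: every size-2 union leaves at least one demand point uncovered.
But {P-α, P-β, P-γ} covers everything, so the minimum is 3.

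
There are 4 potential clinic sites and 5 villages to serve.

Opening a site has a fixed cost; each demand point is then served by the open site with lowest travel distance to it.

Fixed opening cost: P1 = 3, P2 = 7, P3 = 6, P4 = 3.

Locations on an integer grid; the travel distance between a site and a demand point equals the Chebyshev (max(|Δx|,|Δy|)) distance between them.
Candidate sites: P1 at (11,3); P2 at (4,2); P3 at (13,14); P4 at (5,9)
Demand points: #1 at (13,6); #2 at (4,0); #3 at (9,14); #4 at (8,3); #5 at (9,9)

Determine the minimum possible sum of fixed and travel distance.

Open {P1, P4}: assign each demand point to its cheapest open site.
  #1→P1 3, #2→P1 7, #3→P4 5, #4→P1 3, #5→P4 4
  travel distance 22, fixed 6 → total 28.
Compare {P1, P2, P4}: travel distance 17 + fixed 13 = 30.
Compare {P1, P3}: travel distance 22 + fixed 9 = 31.
Compare {P1}: travel distance 30 + fixed 3 = 33.
All other subsets cost ≥ 30. Minimum total cost: 28.

28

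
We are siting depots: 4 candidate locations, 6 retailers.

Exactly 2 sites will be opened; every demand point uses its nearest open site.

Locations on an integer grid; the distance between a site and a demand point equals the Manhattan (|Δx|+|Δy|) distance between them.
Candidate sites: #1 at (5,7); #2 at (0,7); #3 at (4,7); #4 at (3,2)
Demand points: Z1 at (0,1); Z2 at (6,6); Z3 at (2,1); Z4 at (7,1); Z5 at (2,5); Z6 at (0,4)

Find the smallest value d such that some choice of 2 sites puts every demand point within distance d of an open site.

Open {#1, #4}.
  Farthest demand point is Z4 at distance 5 (to #4); all others are ≤ 5.
With {#3, #4} the worst case is 5.
With {#2, #4} the worst case is 7.
No size-2 selection achieves below 5.

5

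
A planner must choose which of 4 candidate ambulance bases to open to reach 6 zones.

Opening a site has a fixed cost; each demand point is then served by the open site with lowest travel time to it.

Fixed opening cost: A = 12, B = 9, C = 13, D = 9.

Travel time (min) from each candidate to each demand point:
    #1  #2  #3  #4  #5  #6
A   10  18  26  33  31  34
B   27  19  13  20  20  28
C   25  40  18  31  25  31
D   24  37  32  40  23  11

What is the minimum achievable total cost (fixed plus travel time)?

Open {A, B, D}: assign each demand point to its cheapest open site.
  #1→A 10, #2→A 18, #3→B 13, #4→B 20, #5→B 20, #6→D 11
  travel time 92, fixed 30 → total 122.
Compare {B, D}: travel time 107 + fixed 18 = 125.
Compare {A, B}: travel time 109 + fixed 21 = 130.
Compare {A, B, C, D}: travel time 92 + fixed 43 = 135.
All other subsets cost ≥ 125. Minimum total cost: 122.

122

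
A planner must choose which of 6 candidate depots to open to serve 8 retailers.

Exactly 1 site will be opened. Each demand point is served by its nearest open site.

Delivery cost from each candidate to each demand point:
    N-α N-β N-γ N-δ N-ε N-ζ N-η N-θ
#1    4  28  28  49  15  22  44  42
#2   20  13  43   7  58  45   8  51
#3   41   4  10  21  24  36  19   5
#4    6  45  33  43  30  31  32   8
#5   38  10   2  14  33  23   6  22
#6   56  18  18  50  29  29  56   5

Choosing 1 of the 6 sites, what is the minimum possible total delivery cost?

148

Open {#5}.
  N-α→#5 38, N-β→#5 10, N-γ→#5 2, N-δ→#5 14, N-ε→#5 33, N-ζ→#5 23, N-η→#5 6, N-θ→#5 22  ⇒ total 148.
Compare {#3}: total 160.
Compare {#4}: total 228.
No size-1 selection does better; minimum is 148.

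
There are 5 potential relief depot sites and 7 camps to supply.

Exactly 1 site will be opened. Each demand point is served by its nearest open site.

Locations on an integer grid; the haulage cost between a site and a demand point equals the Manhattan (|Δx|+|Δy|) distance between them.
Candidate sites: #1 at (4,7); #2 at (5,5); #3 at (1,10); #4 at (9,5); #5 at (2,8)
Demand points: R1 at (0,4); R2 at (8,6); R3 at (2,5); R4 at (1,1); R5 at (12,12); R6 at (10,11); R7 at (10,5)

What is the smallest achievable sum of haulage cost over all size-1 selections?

Open {#4}.
  R1→#4 10, R2→#4 2, R3→#4 7, R4→#4 12, R5→#4 10, R6→#4 7, R7→#4 1  ⇒ total 49.
Compare {#2}: total 51.
Compare {#1}: total 56.
No size-1 selection does better; minimum is 49.

49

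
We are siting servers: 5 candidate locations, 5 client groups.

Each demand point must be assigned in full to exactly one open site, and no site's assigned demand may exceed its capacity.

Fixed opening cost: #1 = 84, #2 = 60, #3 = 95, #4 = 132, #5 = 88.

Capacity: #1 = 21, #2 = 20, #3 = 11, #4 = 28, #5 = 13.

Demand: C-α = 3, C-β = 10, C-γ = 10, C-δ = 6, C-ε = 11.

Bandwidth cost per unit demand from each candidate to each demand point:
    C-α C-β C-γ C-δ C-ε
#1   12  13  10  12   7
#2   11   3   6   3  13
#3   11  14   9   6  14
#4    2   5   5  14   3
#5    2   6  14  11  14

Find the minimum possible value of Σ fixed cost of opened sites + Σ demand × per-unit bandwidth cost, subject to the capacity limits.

Open {#2, #4}; cheapest assignment that respects the capacities:
  #2 (cap 20, load 16): C-β, C-δ — cost 10×3 + 6×3 = 48
  #4 (cap 28, load 24): C-α, C-γ, C-ε — cost 3×2 + 10×5 + 11×3 = 89
  Shipping 137, fixed 192 → total 329.
  Any other capacity-feasible assignment to {#2, #4} ships for at least 137.
Compare {#1, #2}: its best feasible assignment gives total 402.
Compare {#1, #2, #4}: its best feasible assignment gives total 413.
Every other set of open sites that can feasibly serve all demand totals ≥ 402 even under its best assignment. Minimum: 329.

329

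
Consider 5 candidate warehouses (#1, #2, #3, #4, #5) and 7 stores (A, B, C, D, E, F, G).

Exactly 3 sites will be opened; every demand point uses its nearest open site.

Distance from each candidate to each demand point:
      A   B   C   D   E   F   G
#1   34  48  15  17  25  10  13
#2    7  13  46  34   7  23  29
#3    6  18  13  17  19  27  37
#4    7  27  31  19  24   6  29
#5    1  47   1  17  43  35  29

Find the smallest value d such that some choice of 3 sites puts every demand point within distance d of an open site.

Open {#1, #2, #3}.
  Farthest demand point is D at distance 17 (to #1); all others are ≤ 17.
With {#1, #2, #4} the worst case is 17.
With {#1, #2, #5} the worst case is 17.
No size-3 selection achieves below 17.

17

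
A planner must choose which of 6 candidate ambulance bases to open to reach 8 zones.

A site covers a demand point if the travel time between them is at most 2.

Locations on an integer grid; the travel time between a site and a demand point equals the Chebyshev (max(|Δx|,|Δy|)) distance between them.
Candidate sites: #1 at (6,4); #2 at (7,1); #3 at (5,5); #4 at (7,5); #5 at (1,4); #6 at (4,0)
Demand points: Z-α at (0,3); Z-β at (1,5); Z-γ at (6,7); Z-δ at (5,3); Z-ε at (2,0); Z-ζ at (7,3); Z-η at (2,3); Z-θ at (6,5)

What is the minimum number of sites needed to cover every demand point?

Coverage sets (demand points within 2 of each site):
  #1: {Z-δ, Z-ζ, Z-θ}
  #2: {Z-δ, Z-ζ}
  #3: {Z-γ, Z-δ, Z-ζ, Z-θ}
  #4: {Z-γ, Z-δ, Z-ζ, Z-θ}
  #5: {Z-α, Z-β, Z-η}
  #6: {Z-ε}
No 2 sites suffice: every size-2 union leaves at least one demand point uncovered.
But {#3, #5, #6} covers everything, so the minimum is 3.

3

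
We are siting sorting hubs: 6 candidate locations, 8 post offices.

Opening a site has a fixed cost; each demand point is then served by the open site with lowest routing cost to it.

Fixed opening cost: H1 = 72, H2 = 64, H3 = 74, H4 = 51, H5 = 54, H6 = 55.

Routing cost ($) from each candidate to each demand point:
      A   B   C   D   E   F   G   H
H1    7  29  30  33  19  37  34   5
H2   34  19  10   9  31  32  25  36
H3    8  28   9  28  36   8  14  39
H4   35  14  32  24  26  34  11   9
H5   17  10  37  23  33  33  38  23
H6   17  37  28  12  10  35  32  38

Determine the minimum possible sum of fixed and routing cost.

Open {H3, H4}: assign each demand point to its cheapest open site.
  A→H3 8, B→H4 14, C→H3 9, D→H4 24, E→H4 26, F→H3 8, G→H4 11, H→H4 9
  routing cost 109, fixed 125 → total 234.
Compare {H4}: routing cost 185 + fixed 51 = 236.
Compare {H4, H6}: routing cost 135 + fixed 106 = 241.
Compare {H3}: routing cost 170 + fixed 74 = 244.
All other subsets cost ≥ 236. Minimum total cost: 234.

234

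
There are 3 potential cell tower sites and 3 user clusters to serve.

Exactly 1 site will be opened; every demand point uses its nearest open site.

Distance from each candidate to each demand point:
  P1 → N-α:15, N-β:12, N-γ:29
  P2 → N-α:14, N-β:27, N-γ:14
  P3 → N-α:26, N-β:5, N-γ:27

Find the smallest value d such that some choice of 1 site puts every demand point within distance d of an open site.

Open {P2}.
  Farthest demand point is N-β at distance 27 (to P2); all others are ≤ 27.
With {P3} the worst case is 27.
With {P1} the worst case is 29.
No size-1 selection achieves below 27.

27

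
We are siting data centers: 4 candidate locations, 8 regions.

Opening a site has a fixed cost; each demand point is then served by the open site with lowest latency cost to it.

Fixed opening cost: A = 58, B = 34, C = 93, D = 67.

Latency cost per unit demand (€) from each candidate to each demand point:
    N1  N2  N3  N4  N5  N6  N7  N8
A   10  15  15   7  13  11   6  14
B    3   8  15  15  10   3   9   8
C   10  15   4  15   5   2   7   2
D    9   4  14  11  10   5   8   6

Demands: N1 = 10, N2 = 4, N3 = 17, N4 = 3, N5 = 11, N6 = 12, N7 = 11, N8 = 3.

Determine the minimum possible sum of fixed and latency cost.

464

Open {B, C}: assign each demand point to its cheapest open site.
  N1→B 10×3=30, N2→B 4×8=32, N3→C 17×4=68, N4→B 3×15=45, N5→C 11×5=55, N6→C 12×2=24, N7→C 11×7=77, N8→C 3×2=6
  latency cost 337, fixed 127 → total 464.
Compare {A, B, C}: latency cost 302 + fixed 185 = 487.
Compare {B, C, D}: latency cost 309 + fixed 194 = 503.
Compare {C}: latency cost 435 + fixed 93 = 528.
All other subsets cost ≥ 487. Minimum total cost: 464.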